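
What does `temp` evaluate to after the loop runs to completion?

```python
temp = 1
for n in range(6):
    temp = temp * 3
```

Let's trace through this code step by step.

Initialize: temp = 1
Entering loop: for n in range(6):
After iteration 1: n = 0, temp = 3
After iteration 2: n = 1, temp = 9
After iteration 3: n = 2, temp = 27
After iteration 4: n = 3, temp = 81
After iteration 5: n = 4, temp = 243
After iteration 6: n = 5, temp = 729
Loop ends.

Final answer: 729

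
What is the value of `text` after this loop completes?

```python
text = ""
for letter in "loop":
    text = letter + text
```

Let's trace through this code step by step.

Initialize: text = ''
Entering loop: for letter in "loop":
After iteration 1: letter = 'l', text = 'l'
After iteration 2: letter = 'o', text = 'ol'
After iteration 3: letter = 'o', text = 'ool'
After iteration 4: letter = 'p', text = 'pool'
Loop ends.

Final answer: 'pool'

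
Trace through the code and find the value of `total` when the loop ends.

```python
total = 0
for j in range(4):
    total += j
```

Let's trace through this code step by step.

Initialize: total = 0
Entering loop: for j in range(4):
After iteration 1: j = 0, total = 0
After iteration 2: j = 1, total = 1
After iteration 3: j = 2, total = 3
After iteration 4: j = 3, total = 6
Loop ends.

Final answer: 6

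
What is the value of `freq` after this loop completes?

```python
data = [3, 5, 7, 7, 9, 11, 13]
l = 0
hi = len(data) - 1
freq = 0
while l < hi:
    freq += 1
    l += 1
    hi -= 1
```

Let's trace through this code step by step.

Initialize: data = [3, 5, 7, 7, 9, 11, 13]
Initialize: l = 0
Initialize: hi = 6
Initialize: freq = 0
Entering loop: while l < hi:
After iteration 1: l = 1, hi = 5, freq = 1
After iteration 2: l = 2, hi = 4, freq = 2
After iteration 3: l = 3, hi = 3, freq = 3
Loop ends.

Final answer: 3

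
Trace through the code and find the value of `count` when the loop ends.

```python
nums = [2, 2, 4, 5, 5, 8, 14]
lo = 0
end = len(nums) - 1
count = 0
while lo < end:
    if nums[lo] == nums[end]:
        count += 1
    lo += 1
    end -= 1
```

Let's trace through this code step by step.

Initialize: nums = [2, 2, 4, 5, 5, 8, 14]
Initialize: lo = 0
Initialize: end = 6
Initialize: count = 0
Entering loop: while lo < end:
After iteration 1: lo = 1, end = 5, count = 0
After iteration 2: lo = 2, end = 4, count = 0
After iteration 3: lo = 3, end = 3, count = 0
Loop ends.

Final answer: 0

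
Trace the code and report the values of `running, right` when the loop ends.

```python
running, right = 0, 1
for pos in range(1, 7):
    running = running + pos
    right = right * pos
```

Let's trace through this code step by step.

Initialize: running = 0
Initialize: right = 1
Entering loop: for pos in range(1, 7):
After iteration 1: pos = 1, running = 1, right = 1
After iteration 2: pos = 2, running = 3, right = 2
After iteration 3: pos = 3, running = 6, right = 6
After iteration 4: pos = 4, running = 10, right = 24
After iteration 5: pos = 5, running = 15, right = 120
After iteration 6: pos = 6, running = 21, right = 720
Loop ends.

Final answer: 21, 720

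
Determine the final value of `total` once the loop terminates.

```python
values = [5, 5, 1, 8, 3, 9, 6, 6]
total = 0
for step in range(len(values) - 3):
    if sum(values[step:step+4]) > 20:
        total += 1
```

Let's trace through this code step by step.

Initialize: values = [5, 5, 1, 8, 3, 9, 6, 6]
Initialize: total = 0
Entering loop: for step in range(len(values) - 3):
After iteration 1: step = 0, total = 0
After iteration 2: step = 1, total = 0
After iteration 3: step = 2, total = 1
After iteration 4: step = 3, total = 2
After iteration 5: step = 4, total = 3
Loop ends.

Final answer: 3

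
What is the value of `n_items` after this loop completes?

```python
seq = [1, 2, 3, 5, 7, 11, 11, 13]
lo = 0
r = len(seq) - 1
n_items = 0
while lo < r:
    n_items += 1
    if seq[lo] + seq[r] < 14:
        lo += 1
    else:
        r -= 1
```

Let's trace through this code step by step.

Initialize: seq = [1, 2, 3, 5, 7, 11, 11, 13]
Initialize: lo = 0
Initialize: r = 7
Initialize: n_items = 0
Entering loop: while lo < r:
After iteration 1: lo = 0, r = 6, n_items = 1
After iteration 2: lo = 1, r = 6, n_items = 2
After iteration 3: lo = 2, r = 6, n_items = 3
After iteration 4: lo = 2, r = 5, n_items = 4
After iteration 5: lo = 2, r = 4, n_items = 5
After iteration 6: lo = 3, r = 4, n_items = 6
After iteration 7: lo = 4, r = 4, n_items = 7
Loop ends.

Final answer: 7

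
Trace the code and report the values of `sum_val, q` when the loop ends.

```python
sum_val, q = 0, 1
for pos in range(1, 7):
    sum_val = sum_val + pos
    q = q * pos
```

Let's trace through this code step by step.

Initialize: sum_val = 0
Initialize: q = 1
Entering loop: for pos in range(1, 7):
After iteration 1: pos = 1, sum_val = 1, q = 1
After iteration 2: pos = 2, sum_val = 3, q = 2
After iteration 3: pos = 3, sum_val = 6, q = 6
After iteration 4: pos = 4, sum_val = 10, q = 24
After iteration 5: pos = 5, sum_val = 15, q = 120
After iteration 6: pos = 6, sum_val = 21, q = 720
Loop ends.

Final answer: 21, 720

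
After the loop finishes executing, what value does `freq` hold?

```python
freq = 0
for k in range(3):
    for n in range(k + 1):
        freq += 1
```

Let's trace through this code step by step.

Initialize: freq = 0
Entering loop: for k in range(3):
After iteration 1: k = 0, freq = 1, n = 0
After iteration 2: k = 1, freq = 3, n = 1
After iteration 3: k = 2, freq = 6, n = 2
Loop ends.

Final answer: 6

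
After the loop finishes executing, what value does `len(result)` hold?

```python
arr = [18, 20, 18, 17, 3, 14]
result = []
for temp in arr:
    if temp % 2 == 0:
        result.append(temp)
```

Let's trace through this code step by step.

Initialize: arr = [18, 20, 18, 17, 3, 14]
Initialize: result = []
Entering loop: for temp in arr:
After iteration 1: temp = 18, result = [18]
After iteration 2: temp = 20, result = [18, 20]
After iteration 3: temp = 18, result = [18, 20, 18]
After iteration 4: temp = 17, result = [18, 20, 18]
After iteration 5: temp = 3, result = [18, 20, 18]
After iteration 6: temp = 14, result = [18, 20, 18, 14]
Loop ends.
len(result) = 4

Final answer: 4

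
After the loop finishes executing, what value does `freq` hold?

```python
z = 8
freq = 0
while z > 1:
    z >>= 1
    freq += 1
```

Let's trace through this code step by step.

Initialize: z = 8
Initialize: freq = 0
Entering loop: while z > 1:
After iteration 1: z = 4, freq = 1
After iteration 2: z = 2, freq = 2
After iteration 3: z = 1, freq = 3
Loop ends.

Final answer: 3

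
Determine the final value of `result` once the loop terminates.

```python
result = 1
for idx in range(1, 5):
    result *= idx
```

Let's trace through this code step by step.

Initialize: result = 1
Entering loop: for idx in range(1, 5):
After iteration 1: idx = 1, result = 1
After iteration 2: idx = 2, result = 2
After iteration 3: idx = 3, result = 6
After iteration 4: idx = 4, result = 24
Loop ends.

Final answer: 24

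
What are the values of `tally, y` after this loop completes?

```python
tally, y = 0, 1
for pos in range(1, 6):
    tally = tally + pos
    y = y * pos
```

Let's trace through this code step by step.

Initialize: tally = 0
Initialize: y = 1
Entering loop: for pos in range(1, 6):
After iteration 1: pos = 1, tally = 1, y = 1
After iteration 2: pos = 2, tally = 3, y = 2
After iteration 3: pos = 3, tally = 6, y = 6
After iteration 4: pos = 4, tally = 10, y = 24
After iteration 5: pos = 5, tally = 15, y = 120
Loop ends.

Final answer: 15, 120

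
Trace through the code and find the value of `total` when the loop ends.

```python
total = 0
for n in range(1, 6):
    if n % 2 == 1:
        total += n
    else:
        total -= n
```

Let's trace through this code step by step.

Initialize: total = 0
Entering loop: for n in range(1, 6):
After iteration 1: n = 1, total = 1
After iteration 2: n = 2, total = -1
After iteration 3: n = 3, total = 2
After iteration 4: n = 4, total = -2
After iteration 5: n = 5, total = 3
Loop ends.

Final answer: 3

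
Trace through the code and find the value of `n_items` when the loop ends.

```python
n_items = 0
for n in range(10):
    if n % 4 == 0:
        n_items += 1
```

Let's trace through this code step by step.

Initialize: n_items = 0
Entering loop: for n in range(10):
After iteration 1: n = 0, n_items = 1
After iteration 2: n = 1, n_items = 1
After iteration 3: n = 2, n_items = 1
After iteration 4: n = 3, n_items = 1
After iteration 5: n = 4, n_items = 2
After iteration 6: n = 5, n_items = 2
After iteration 7: n = 6, n_items = 2
After iteration 8: n = 7, n_items = 2
After iteration 9: n = 8, n_items = 3
After iteration 10: n = 9, n_items = 3
Loop ends.

Final answer: 3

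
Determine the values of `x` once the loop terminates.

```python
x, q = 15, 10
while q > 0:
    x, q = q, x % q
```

Let's trace through this code step by step.

Initialize: x = 15
Initialize: q = 10
Entering loop: while q > 0:
After iteration 1: x = 10, q = 5
After iteration 2: x = 5, q = 0
Loop ends.

Final answer: 5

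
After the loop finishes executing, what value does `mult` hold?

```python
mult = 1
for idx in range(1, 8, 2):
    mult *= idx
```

Let's trace through this code step by step.

Initialize: mult = 1
Entering loop: for idx in range(1, 8, 2):
After iteration 1: idx = 1, mult = 1
After iteration 2: idx = 3, mult = 3
After iteration 3: idx = 5, mult = 15
After iteration 4: idx = 7, mult = 105
Loop ends.

Final answer: 105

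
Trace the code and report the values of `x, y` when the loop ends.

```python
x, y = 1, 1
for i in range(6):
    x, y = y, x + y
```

Let's trace through this code step by step.

Initialize: x = 1
Initialize: y = 1
Entering loop: for i in range(6):
After iteration 1: i = 0, x = 1, y = 2
After iteration 2: i = 1, x = 2, y = 3
After iteration 3: i = 2, x = 3, y = 5
After iteration 4: i = 3, x = 5, y = 8
After iteration 5: i = 4, x = 8, y = 13
After iteration 6: i = 5, x = 13, y = 21
Loop ends.

Final answer: 13, 21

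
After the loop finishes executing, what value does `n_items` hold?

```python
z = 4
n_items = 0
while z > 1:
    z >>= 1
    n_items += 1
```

Let's trace through this code step by step.

Initialize: z = 4
Initialize: n_items = 0
Entering loop: while z > 1:
After iteration 1: z = 2, n_items = 1
After iteration 2: z = 1, n_items = 2
Loop ends.

Final answer: 2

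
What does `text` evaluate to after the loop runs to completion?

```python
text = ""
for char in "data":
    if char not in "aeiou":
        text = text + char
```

Let's trace through this code step by step.

Initialize: text = ''
Entering loop: for char in "data":
After iteration 1: char = 'd', text = 'd'
After iteration 2: char = 'a', text = 'd'
After iteration 3: char = 't', text = 'dt'
After iteration 4: char = 'a', text = 'dt'
Loop ends.

Final answer: 'dt'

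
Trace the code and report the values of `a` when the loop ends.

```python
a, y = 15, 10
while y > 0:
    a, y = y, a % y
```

Let's trace through this code step by step.

Initialize: a = 15
Initialize: y = 10
Entering loop: while y > 0:
After iteration 1: a = 10, y = 5
After iteration 2: a = 5, y = 0
Loop ends.

Final answer: 5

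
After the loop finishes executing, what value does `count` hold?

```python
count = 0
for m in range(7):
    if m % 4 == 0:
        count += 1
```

Let's trace through this code step by step.

Initialize: count = 0
Entering loop: for m in range(7):
After iteration 1: m = 0, count = 1
After iteration 2: m = 1, count = 1
After iteration 3: m = 2, count = 1
After iteration 4: m = 3, count = 1
After iteration 5: m = 4, count = 2
After iteration 6: m = 5, count = 2
After iteration 7: m = 6, count = 2
Loop ends.

Final answer: 2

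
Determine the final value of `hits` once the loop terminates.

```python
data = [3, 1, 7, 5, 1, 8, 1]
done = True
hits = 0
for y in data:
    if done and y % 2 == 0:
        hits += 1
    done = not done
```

Let's trace through this code step by step.

Initialize: data = [3, 1, 7, 5, 1, 8, 1]
Initialize: done = True
Initialize: hits = 0
Entering loop: for y in data:
After iteration 1: y = 3, done = False, hits = 0
After iteration 2: y = 1, done = True, hits = 0
After iteration 3: y = 7, done = False, hits = 0
After iteration 4: y = 5, done = True, hits = 0
After iteration 5: y = 1, done = False, hits = 0
After iteration 6: y = 8, done = True, hits = 0
After iteration 7: y = 1, done = False, hits = 0
Loop ends.

Final answer: 0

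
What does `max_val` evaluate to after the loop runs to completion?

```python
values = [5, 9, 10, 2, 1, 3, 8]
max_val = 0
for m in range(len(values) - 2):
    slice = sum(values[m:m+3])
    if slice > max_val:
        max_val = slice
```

Let's trace through this code step by step.

Initialize: values = [5, 9, 10, 2, 1, 3, 8]
Initialize: max_val = 0
Entering loop: for m in range(len(values) - 2):
After iteration 1: m = 0, max_val = 24, slice = 24
After iteration 2: m = 1, max_val = 24, slice = 21
After iteration 3: m = 2, max_val = 24, slice = 13
After iteration 4: m = 3, max_val = 24, slice = 6
After iteration 5: m = 4, max_val = 24, slice = 12
Loop ends.

Final answer: 24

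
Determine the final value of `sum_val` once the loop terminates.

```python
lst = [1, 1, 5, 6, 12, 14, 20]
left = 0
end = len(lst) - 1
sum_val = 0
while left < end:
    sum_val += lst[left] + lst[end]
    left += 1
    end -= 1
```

Let's trace through this code step by step.

Initialize: lst = [1, 1, 5, 6, 12, 14, 20]
Initialize: left = 0
Initialize: end = 6
Initialize: sum_val = 0
Entering loop: while left < end:
After iteration 1: left = 1, end = 5, sum_val = 21
After iteration 2: left = 2, end = 4, sum_val = 36
After iteration 3: left = 3, end = 3, sum_val = 53
Loop ends.

Final answer: 53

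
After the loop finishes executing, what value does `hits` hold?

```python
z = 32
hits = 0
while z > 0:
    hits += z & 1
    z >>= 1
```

Let's trace through this code step by step.

Initialize: z = 32
Initialize: hits = 0
Entering loop: while z > 0:
After iteration 1: z = 16, hits = 0
After iteration 2: z = 8, hits = 0
After iteration 3: z = 4, hits = 0
After iteration 4: z = 2, hits = 0
After iteration 5: z = 1, hits = 0
After iteration 6: z = 0, hits = 1
Loop ends.

Final answer: 1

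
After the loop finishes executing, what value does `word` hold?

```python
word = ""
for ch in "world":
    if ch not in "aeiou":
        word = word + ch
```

Let's trace through this code step by step.

Initialize: word = ''
Entering loop: for ch in "world":
After iteration 1: ch = 'w', word = 'w'
After iteration 2: ch = 'o', word = 'w'
After iteration 3: ch = 'r', word = 'wr'
After iteration 4: ch = 'l', word = 'wrl'
After iteration 5: ch = 'd', word = 'wrld'
Loop ends.

Final answer: 'wrld'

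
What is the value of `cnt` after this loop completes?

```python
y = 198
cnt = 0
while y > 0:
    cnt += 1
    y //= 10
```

Let's trace through this code step by step.

Initialize: y = 198
Initialize: cnt = 0
Entering loop: while y > 0:
After iteration 1: y = 19, cnt = 1
After iteration 2: y = 1, cnt = 2
After iteration 3: y = 0, cnt = 3
Loop ends.

Final answer: 3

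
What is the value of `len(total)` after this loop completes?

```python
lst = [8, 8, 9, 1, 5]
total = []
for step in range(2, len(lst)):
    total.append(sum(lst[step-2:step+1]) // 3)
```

Let's trace through this code step by step.

Initialize: lst = [8, 8, 9, 1, 5]
Initialize: total = []
Entering loop: for step in range(2, len(lst)):
After iteration 1: step = 2, total = [8]
After iteration 2: step = 3, total = [8, 6]
After iteration 3: step = 4, total = [8, 6, 5]
Loop ends.
len(total) = 3

Final answer: 3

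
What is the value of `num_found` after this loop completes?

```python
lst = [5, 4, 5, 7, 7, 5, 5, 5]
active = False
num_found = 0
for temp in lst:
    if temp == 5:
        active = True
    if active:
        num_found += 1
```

Let's trace through this code step by step.

Initialize: lst = [5, 4, 5, 7, 7, 5, 5, 5]
Initialize: active = False
Initialize: num_found = 0
Entering loop: for temp in lst:
After iteration 1: temp = 5, active = True, num_found = 1
After iteration 2: temp = 4, active = True, num_found = 2
After iteration 3: temp = 5, active = True, num_found = 3
After iteration 4: temp = 7, active = True, num_found = 4
After iteration 5: temp = 7, active = True, num_found = 5
After iteration 6: temp = 5, active = True, num_found = 6
After iteration 7: temp = 5, active = True, num_found = 7
After iteration 8: temp = 5, active = True, num_found = 8
Loop ends.

Final answer: 8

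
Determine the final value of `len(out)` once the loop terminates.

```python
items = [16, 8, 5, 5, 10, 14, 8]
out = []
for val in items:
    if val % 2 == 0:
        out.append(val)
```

Let's trace through this code step by step.

Initialize: items = [16, 8, 5, 5, 10, 14, 8]
Initialize: out = []
Entering loop: for val in items:
After iteration 1: val = 16, out = [16]
After iteration 2: val = 8, out = [16, 8]
After iteration 3: val = 5, out = [16, 8]
After iteration 4: val = 5, out = [16, 8]
After iteration 5: val = 10, out = [16, 8, 10]
After iteration 6: val = 14, out = [16, 8, 10, 14]
After iteration 7: val = 8, out = [16, 8, 10, 14, 8]
Loop ends.
len(out) = 5

Final answer: 5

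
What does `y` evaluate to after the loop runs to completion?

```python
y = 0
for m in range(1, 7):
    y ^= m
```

Let's trace through this code step by step.

Initialize: y = 0
Entering loop: for m in range(1, 7):
After iteration 1: m = 1, y = 1
After iteration 2: m = 2, y = 3
After iteration 3: m = 3, y = 0
After iteration 4: m = 4, y = 4
After iteration 5: m = 5, y = 1
After iteration 6: m = 6, y = 7
Loop ends.

Final answer: 7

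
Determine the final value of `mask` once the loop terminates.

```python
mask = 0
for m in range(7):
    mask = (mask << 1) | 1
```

Let's trace through this code step by step.

Initialize: mask = 0
Entering loop: for m in range(7):
After iteration 1: m = 0, mask = 1
After iteration 2: m = 1, mask = 3
After iteration 3: m = 2, mask = 7
After iteration 4: m = 3, mask = 15
After iteration 5: m = 4, mask = 31
After iteration 6: m = 5, mask = 63
After iteration 7: m = 6, mask = 127
Loop ends.

Final answer: 127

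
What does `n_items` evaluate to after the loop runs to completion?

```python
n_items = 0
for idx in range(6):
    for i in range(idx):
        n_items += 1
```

Let's trace through this code step by step.

Initialize: n_items = 0
Entering loop: for idx in range(6):
After iteration 1: idx = 0, n_items = 0
After iteration 2: idx = 1, n_items = 1, i = 0
After iteration 3: idx = 2, n_items = 3, i = 1
After iteration 4: idx = 3, n_items = 6, i = 2
After iteration 5: idx = 4, n_items = 10, i = 3
After iteration 6: idx = 5, n_items = 15, i = 4
Loop ends.

Final answer: 15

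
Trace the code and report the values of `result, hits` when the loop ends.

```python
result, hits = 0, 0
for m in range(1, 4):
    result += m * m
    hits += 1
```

Let's trace through this code step by step.

Initialize: result = 0
Initialize: hits = 0
Entering loop: for m in range(1, 4):
After iteration 1: m = 1, result = 1, hits = 1
After iteration 2: m = 2, result = 5, hits = 2
After iteration 3: m = 3, result = 14, hits = 3
Loop ends.

Final answer: 14, 3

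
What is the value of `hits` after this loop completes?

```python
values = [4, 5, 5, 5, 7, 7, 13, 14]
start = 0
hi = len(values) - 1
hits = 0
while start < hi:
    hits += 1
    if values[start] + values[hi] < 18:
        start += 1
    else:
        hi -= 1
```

Let's trace through this code step by step.

Initialize: values = [4, 5, 5, 5, 7, 7, 13, 14]
Initialize: start = 0
Initialize: hi = 7
Initialize: hits = 0
Entering loop: while start < hi:
After iteration 1: start = 0, hi = 6, hits = 1
After iteration 2: start = 1, hi = 6, hits = 2
After iteration 3: start = 1, hi = 5, hits = 3
After iteration 4: start = 2, hi = 5, hits = 4
After iteration 5: start = 3, hi = 5, hits = 5
After iteration 6: start = 4, hi = 5, hits = 6
After iteration 7: start = 5, hi = 5, hits = 7
Loop ends.

Final answer: 7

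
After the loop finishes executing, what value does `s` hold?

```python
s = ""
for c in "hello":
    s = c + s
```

Let's trace through this code step by step.

Initialize: s = ''
Entering loop: for c in "hello":
After iteration 1: c = 'h', s = 'h'
After iteration 2: c = 'e', s = 'eh'
After iteration 3: c = 'l', s = 'leh'
After iteration 4: c = 'l', s = 'lleh'
After iteration 5: c = 'o', s = 'olleh'
Loop ends.

Final answer: 'olleh'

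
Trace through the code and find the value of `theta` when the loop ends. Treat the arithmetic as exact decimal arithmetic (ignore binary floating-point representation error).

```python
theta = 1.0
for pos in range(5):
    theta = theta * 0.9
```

Let's trace through this code step by step.

Initialize: theta = 1.0
Entering loop: for pos in range(5):
After iteration 1: pos = 0, theta = 0.9
After iteration 2: pos = 1, theta = 0.81
After iteration 3: pos = 2, theta = 0.729
After iteration 4: pos = 3, theta = 0.6561
After iteration 5: pos = 4, theta = 0.59049
Loop ends.

Final answer: 0.59049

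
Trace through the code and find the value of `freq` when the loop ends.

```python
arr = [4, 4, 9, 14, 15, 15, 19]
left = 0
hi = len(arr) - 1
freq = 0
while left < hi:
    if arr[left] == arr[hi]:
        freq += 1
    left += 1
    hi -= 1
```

Let's trace through this code step by step.

Initialize: arr = [4, 4, 9, 14, 15, 15, 19]
Initialize: left = 0
Initialize: hi = 6
Initialize: freq = 0
Entering loop: while left < hi:
After iteration 1: left = 1, hi = 5, freq = 0
After iteration 2: left = 2, hi = 4, freq = 0
After iteration 3: left = 3, hi = 3, freq = 0
Loop ends.

Final answer: 0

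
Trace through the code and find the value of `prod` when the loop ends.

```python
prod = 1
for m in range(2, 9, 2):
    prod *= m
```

Let's trace through this code step by step.

Initialize: prod = 1
Entering loop: for m in range(2, 9, 2):
After iteration 1: m = 2, prod = 2
After iteration 2: m = 4, prod = 8
After iteration 3: m = 6, prod = 48
After iteration 4: m = 8, prod = 384
Loop ends.

Final answer: 384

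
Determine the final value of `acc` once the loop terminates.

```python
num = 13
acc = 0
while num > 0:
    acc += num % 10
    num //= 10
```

Let's trace through this code step by step.

Initialize: num = 13
Initialize: acc = 0
Entering loop: while num > 0:
After iteration 1: num = 1, acc = 3
After iteration 2: num = 0, acc = 4
Loop ends.

Final answer: 4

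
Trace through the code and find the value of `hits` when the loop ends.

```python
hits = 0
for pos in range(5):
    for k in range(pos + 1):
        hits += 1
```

Let's trace through this code step by step.

Initialize: hits = 0
Entering loop: for pos in range(5):
After iteration 1: pos = 0, hits = 1, k = 0
After iteration 2: pos = 1, hits = 3, k = 1
After iteration 3: pos = 2, hits = 6, k = 2
After iteration 4: pos = 3, hits = 10, k = 3
After iteration 5: pos = 4, hits = 15, k = 4
Loop ends.

Final answer: 15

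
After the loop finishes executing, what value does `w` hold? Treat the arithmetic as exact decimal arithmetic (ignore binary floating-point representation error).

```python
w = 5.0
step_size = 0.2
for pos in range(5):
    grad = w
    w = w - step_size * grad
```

Let's trace through this code step by step.

Initialize: w = 5.0
Initialize: step_size = 0.2
Entering loop: for pos in range(5):
After iteration 1: pos = 0, w = 4.0, grad = 5.0
After iteration 2: pos = 1, w = 3.2, grad = 4.0
After iteration 3: pos = 2, w = 2.56, grad = 3.2
After iteration 4: pos = 3, w = 2.048, grad = 2.56
After iteration 5: pos = 4, w = 1.6384, grad = 2.048
Loop ends.

Final answer: 1.6384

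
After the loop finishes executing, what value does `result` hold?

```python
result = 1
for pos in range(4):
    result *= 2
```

Let's trace through this code step by step.

Initialize: result = 1
Entering loop: for pos in range(4):
After iteration 1: pos = 0, result = 2
After iteration 2: pos = 1, result = 4
After iteration 3: pos = 2, result = 8
After iteration 4: pos = 3, result = 16
Loop ends.

Final answer: 16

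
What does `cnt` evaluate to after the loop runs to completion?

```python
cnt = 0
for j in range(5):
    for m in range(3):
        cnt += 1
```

Let's trace through this code step by step.

Initialize: cnt = 0
Entering loop: for j in range(5):
After iteration 1: j = 0, cnt = 3
After iteration 2: j = 1, cnt = 6
After iteration 3: j = 2, cnt = 9
After iteration 4: j = 3, cnt = 12
After iteration 5: j = 4, cnt = 15
Loop ends.

Final answer: 15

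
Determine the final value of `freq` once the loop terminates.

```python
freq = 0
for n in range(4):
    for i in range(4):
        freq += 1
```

Let's trace through this code step by step.

Initialize: freq = 0
Entering loop: for n in range(4):
After iteration 1: n = 0, freq = 4
After iteration 2: n = 1, freq = 8
After iteration 3: n = 2, freq = 12
After iteration 4: n = 3, freq = 16
Loop ends.

Final answer: 16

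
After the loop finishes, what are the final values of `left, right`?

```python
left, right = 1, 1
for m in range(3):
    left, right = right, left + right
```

Let's trace through this code step by step.

Initialize: left = 1
Initialize: right = 1
Entering loop: for m in range(3):
After iteration 1: m = 0, left = 1, right = 2
After iteration 2: m = 1, left = 2, right = 3
After iteration 3: m = 2, left = 3, right = 5
Loop ends.

Final answer: 3, 5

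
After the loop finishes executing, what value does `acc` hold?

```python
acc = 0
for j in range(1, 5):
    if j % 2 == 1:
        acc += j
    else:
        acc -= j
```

Let's trace through this code step by step.

Initialize: acc = 0
Entering loop: for j in range(1, 5):
After iteration 1: j = 1, acc = 1
After iteration 2: j = 2, acc = -1
After iteration 3: j = 3, acc = 2
After iteration 4: j = 4, acc = -2
Loop ends.

Final answer: -2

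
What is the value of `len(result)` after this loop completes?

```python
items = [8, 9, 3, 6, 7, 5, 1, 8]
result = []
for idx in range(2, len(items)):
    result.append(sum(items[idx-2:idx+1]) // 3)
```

Let's trace through this code step by step.

Initialize: items = [8, 9, 3, 6, 7, 5, 1, 8]
Initialize: result = []
Entering loop: for idx in range(2, len(items)):
After iteration 1: idx = 2, result = [6]
After iteration 2: idx = 3, result = [6, 6]
After iteration 3: idx = 4, result = [6, 6, 5]
After iteration 4: idx = 5, result = [6, 6, 5, 6]
After iteration 5: idx = 6, result = [6, 6, 5, 6, 4]
After iteration 6: idx = 7, result = [6, 6, 5, 6, 4, 4]
Loop ends.
len(result) = 6

Final answer: 6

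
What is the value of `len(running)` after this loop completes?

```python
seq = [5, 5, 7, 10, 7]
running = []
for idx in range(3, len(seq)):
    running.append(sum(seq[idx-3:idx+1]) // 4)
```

Let's trace through this code step by step.

Initialize: seq = [5, 5, 7, 10, 7]
Initialize: running = []
Entering loop: for idx in range(3, len(seq)):
After iteration 1: idx = 3, running = [6]
After iteration 2: idx = 4, running = [6, 7]
Loop ends.
len(running) = 2

Final answer: 2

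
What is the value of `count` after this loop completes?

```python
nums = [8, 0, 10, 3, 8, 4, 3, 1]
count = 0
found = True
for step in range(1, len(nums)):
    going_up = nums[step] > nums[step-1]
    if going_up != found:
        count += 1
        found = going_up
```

Let's trace through this code step by step.

Initialize: nums = [8, 0, 10, 3, 8, 4, 3, 1]
Initialize: count = 0
Initialize: found = True
Entering loop: for step in range(1, len(nums)):
After iteration 1: step = 1, count = 1, found = False, going_up = False
After iteration 2: step = 2, count = 2, found = True, going_up = True
After iteration 3: step = 3, count = 3, found = False, going_up = False
After iteration 4: step = 4, count = 4, found = True, going_up = True
After iteration 5: step = 5, count = 5, found = False, going_up = False
After iteration 6: step = 6, count = 5, found = False, going_up = False
After iteration 7: step = 7, count = 5, found = False, going_up = False
Loop ends.

Final answer: 5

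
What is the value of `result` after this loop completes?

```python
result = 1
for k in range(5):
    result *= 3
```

Let's trace through this code step by step.

Initialize: result = 1
Entering loop: for k in range(5):
After iteration 1: k = 0, result = 3
After iteration 2: k = 1, result = 9
After iteration 3: k = 2, result = 27
After iteration 4: k = 3, result = 81
After iteration 5: k = 4, result = 243
Loop ends.

Final answer: 243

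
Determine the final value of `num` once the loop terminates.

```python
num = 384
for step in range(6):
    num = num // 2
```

Let's trace through this code step by step.

Initialize: num = 384
Entering loop: for step in range(6):
After iteration 1: step = 0, num = 192
After iteration 2: step = 1, num = 96
After iteration 3: step = 2, num = 48
After iteration 4: step = 3, num = 24
After iteration 5: step = 4, num = 12
After iteration 6: step = 5, num = 6
Loop ends.

Final answer: 6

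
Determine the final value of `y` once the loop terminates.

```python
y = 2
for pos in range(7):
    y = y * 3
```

Let's trace through this code step by step.

Initialize: y = 2
Entering loop: for pos in range(7):
After iteration 1: pos = 0, y = 6
After iteration 2: pos = 1, y = 18
After iteration 3: pos = 2, y = 54
After iteration 4: pos = 3, y = 162
After iteration 5: pos = 4, y = 486
After iteration 6: pos = 5, y = 1458
After iteration 7: pos = 6, y = 4374
Loop ends.

Final answer: 4374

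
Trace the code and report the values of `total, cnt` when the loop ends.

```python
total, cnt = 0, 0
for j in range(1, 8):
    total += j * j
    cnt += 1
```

Let's trace through this code step by step.

Initialize: total = 0
Initialize: cnt = 0
Entering loop: for j in range(1, 8):
After iteration 1: j = 1, total = 1, cnt = 1
After iteration 2: j = 2, total = 5, cnt = 2
After iteration 3: j = 3, total = 14, cnt = 3
After iteration 4: j = 4, total = 30, cnt = 4
After iteration 5: j = 5, total = 55, cnt = 5
After iteration 6: j = 6, total = 91, cnt = 6
After iteration 7: j = 7, total = 140, cnt = 7
Loop ends.

Final answer: 140, 7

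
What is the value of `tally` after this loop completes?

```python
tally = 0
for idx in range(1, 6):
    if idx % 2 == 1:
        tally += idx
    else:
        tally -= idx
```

Let's trace through this code step by step.

Initialize: tally = 0
Entering loop: for idx in range(1, 6):
After iteration 1: idx = 1, tally = 1
After iteration 2: idx = 2, tally = -1
After iteration 3: idx = 3, tally = 2
After iteration 4: idx = 4, tally = -2
After iteration 5: idx = 5, tally = 3
Loop ends.

Final answer: 3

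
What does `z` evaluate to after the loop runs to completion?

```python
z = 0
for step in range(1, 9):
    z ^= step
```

Let's trace through this code step by step.

Initialize: z = 0
Entering loop: for step in range(1, 9):
After iteration 1: step = 1, z = 1
After iteration 2: step = 2, z = 3
After iteration 3: step = 3, z = 0
After iteration 4: step = 4, z = 4
After iteration 5: step = 5, z = 1
After iteration 6: step = 6, z = 7
After iteration 7: step = 7, z = 0
After iteration 8: step = 8, z = 8
Loop ends.

Final answer: 8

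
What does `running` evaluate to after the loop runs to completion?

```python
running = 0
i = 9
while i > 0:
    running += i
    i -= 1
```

Let's trace through this code step by step.

Initialize: running = 0
Initialize: i = 9
Entering loop: while i > 0:
After iteration 1: running = 9, i = 8
After iteration 2: running = 17, i = 7
After iteration 3: running = 24, i = 6
After iteration 4: running = 30, i = 5
After iteration 5: running = 35, i = 4
After iteration 6: running = 39, i = 3
After iteration 7: running = 42, i = 2
After iteration 8: running = 44, i = 1
After iteration 9: running = 45, i = 0
Loop ends.

Final answer: 45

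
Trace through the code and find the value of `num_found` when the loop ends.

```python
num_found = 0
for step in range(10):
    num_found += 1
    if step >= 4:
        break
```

Let's trace through this code step by step.

Initialize: num_found = 0
Entering loop: for step in range(10):
After iteration 1: step = 0, num_found = 1
After iteration 2: step = 1, num_found = 2
After iteration 3: step = 2, num_found = 3
After iteration 4: step = 3, num_found = 4
After iteration 5: step = 4, num_found = 5
Loop ends.

Final answer: 5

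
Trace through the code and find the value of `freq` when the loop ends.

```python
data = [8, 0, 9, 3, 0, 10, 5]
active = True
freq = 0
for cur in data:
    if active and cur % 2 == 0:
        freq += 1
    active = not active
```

Let's trace through this code step by step.

Initialize: data = [8, 0, 9, 3, 0, 10, 5]
Initialize: active = True
Initialize: freq = 0
Entering loop: for cur in data:
After iteration 1: cur = 8, active = False, freq = 1
After iteration 2: cur = 0, active = True, freq = 1
After iteration 3: cur = 9, active = False, freq = 1
After iteration 4: cur = 3, active = True, freq = 1
After iteration 5: cur = 0, active = False, freq = 2
After iteration 6: cur = 10, active = True, freq = 2
After iteration 7: cur = 5, active = False, freq = 2
Loop ends.

Final answer: 2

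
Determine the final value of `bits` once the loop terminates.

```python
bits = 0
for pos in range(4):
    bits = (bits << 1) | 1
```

Let's trace through this code step by step.

Initialize: bits = 0
Entering loop: for pos in range(4):
After iteration 1: pos = 0, bits = 1
After iteration 2: pos = 1, bits = 3
After iteration 3: pos = 2, bits = 7
After iteration 4: pos = 3, bits = 15
Loop ends.

Final answer: 15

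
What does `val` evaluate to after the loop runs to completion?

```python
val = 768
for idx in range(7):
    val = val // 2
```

Let's trace through this code step by step.

Initialize: val = 768
Entering loop: for idx in range(7):
After iteration 1: idx = 0, val = 384
After iteration 2: idx = 1, val = 192
After iteration 3: idx = 2, val = 96
After iteration 4: idx = 3, val = 48
After iteration 5: idx = 4, val = 24
After iteration 6: idx = 5, val = 12
After iteration 7: idx = 6, val = 6
Loop ends.

Final answer: 6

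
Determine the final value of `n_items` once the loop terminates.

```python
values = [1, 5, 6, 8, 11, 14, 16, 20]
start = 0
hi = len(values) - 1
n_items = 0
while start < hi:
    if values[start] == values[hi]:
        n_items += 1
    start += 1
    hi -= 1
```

Let's trace through this code step by step.

Initialize: values = [1, 5, 6, 8, 11, 14, 16, 20]
Initialize: start = 0
Initialize: hi = 7
Initialize: n_items = 0
Entering loop: while start < hi:
After iteration 1: start = 1, hi = 6, n_items = 0
After iteration 2: start = 2, hi = 5, n_items = 0
After iteration 3: start = 3, hi = 4, n_items = 0
After iteration 4: start = 4, hi = 3, n_items = 0
Loop ends.

Final answer: 0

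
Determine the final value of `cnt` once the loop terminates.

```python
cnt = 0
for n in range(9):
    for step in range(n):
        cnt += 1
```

Let's trace through this code step by step.

Initialize: cnt = 0
Entering loop: for n in range(9):
After iteration 1: n = 0, cnt = 0
After iteration 2: n = 1, cnt = 1, step = 0
After iteration 3: n = 2, cnt = 3, step = 1
After iteration 4: n = 3, cnt = 6, step = 2
After iteration 5: n = 4, cnt = 10, step = 3
After iteration 6: n = 5, cnt = 15, step = 4
After iteration 7: n = 6, cnt = 21, step = 5
After iteration 8: n = 7, cnt = 28, step = 6
After iteration 9: n = 8, cnt = 36, step = 7
Loop ends.

Final answer: 36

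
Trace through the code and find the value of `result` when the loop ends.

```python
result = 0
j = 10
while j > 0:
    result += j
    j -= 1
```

Let's trace through this code step by step.

Initialize: result = 0
Initialize: j = 10
Entering loop: while j > 0:
After iteration 1: result = 10, j = 9
After iteration 2: result = 19, j = 8
After iteration 3: result = 27, j = 7
After iteration 4: result = 34, j = 6
After iteration 5: result = 40, j = 5
After iteration 6: result = 45, j = 4
After iteration 7: result = 49, j = 3
After iteration 8: result = 52, j = 2
After iteration 9: result = 54, j = 1
After iteration 10: result = 55, j = 0
Loop ends.

Final answer: 55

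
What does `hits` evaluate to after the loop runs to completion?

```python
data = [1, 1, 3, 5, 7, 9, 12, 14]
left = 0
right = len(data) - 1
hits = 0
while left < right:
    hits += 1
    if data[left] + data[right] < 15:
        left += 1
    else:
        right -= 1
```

Let's trace through this code step by step.

Initialize: data = [1, 1, 3, 5, 7, 9, 12, 14]
Initialize: left = 0
Initialize: right = 7
Initialize: hits = 0
Entering loop: while left < right:
After iteration 1: left = 0, right = 6, hits = 1
After iteration 2: left = 1, right = 6, hits = 2
After iteration 3: left = 2, right = 6, hits = 3
After iteration 4: left = 2, right = 5, hits = 4
After iteration 5: left = 3, right = 5, hits = 5
After iteration 6: left = 4, right = 5, hits = 6
After iteration 7: left = 4, right = 4, hits = 7
Loop ends.

Final answer: 7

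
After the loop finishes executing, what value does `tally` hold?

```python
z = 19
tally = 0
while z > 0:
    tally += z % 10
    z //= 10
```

Let's trace through this code step by step.

Initialize: z = 19
Initialize: tally = 0
Entering loop: while z > 0:
After iteration 1: z = 1, tally = 9
After iteration 2: z = 0, tally = 10
Loop ends.

Final answer: 10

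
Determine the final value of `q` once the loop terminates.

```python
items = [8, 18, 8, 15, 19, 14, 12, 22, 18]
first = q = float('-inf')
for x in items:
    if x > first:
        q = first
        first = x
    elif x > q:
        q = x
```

Let's trace through this code step by step.

Initialize: items = [8, 18, 8, 15, 19, 14, 12, 22, 18]
Initialize: first = -inf
Initialize: q = -inf
Entering loop: for x in items:
After iteration 1: x = 8, first = 8, q = -inf
After iteration 2: x = 18, first = 18, q = 8
After iteration 3: x = 8, first = 18, q = 8
After iteration 4: x = 15, first = 18, q = 15
After iteration 5: x = 19, first = 19, q = 18
After iteration 6: x = 14, first = 19, q = 18
After iteration 7: x = 12, first = 19, q = 18
After iteration 8: x = 22, first = 22, q = 19
After iteration 9: x = 18, first = 22, q = 19
Loop ends.

Final answer: 19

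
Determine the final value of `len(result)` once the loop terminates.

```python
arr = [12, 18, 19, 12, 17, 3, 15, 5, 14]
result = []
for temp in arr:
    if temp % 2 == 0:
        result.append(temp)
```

Let's trace through this code step by step.

Initialize: arr = [12, 18, 19, 12, 17, 3, 15, 5, 14]
Initialize: result = []
Entering loop: for temp in arr:
After iteration 1: temp = 12, result = [12]
After iteration 2: temp = 18, result = [12, 18]
After iteration 3: temp = 19, result = [12, 18]
After iteration 4: temp = 12, result = [12, 18, 12]
After iteration 5: temp = 17, result = [12, 18, 12]
After iteration 6: temp = 3, result = [12, 18, 12]
After iteration 7: temp = 15, result = [12, 18, 12]
After iteration 8: temp = 5, result = [12, 18, 12]
After iteration 9: temp = 14, result = [12, 18, 12, 14]
Loop ends.
len(result) = 4

Final answer: 4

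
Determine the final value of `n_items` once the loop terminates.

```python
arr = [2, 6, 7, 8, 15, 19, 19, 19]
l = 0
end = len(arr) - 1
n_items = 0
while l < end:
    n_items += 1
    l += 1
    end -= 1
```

Let's trace through this code step by step.

Initialize: arr = [2, 6, 7, 8, 15, 19, 19, 19]
Initialize: l = 0
Initialize: end = 7
Initialize: n_items = 0
Entering loop: while l < end:
After iteration 1: l = 1, end = 6, n_items = 1
After iteration 2: l = 2, end = 5, n_items = 2
After iteration 3: l = 3, end = 4, n_items = 3
After iteration 4: l = 4, end = 3, n_items = 4
Loop ends.

Final answer: 4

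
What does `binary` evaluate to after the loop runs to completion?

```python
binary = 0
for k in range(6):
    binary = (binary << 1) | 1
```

Let's trace through this code step by step.

Initialize: binary = 0
Entering loop: for k in range(6):
After iteration 1: k = 0, binary = 1
After iteration 2: k = 1, binary = 3
After iteration 3: k = 2, binary = 7
After iteration 4: k = 3, binary = 15
After iteration 5: k = 4, binary = 31
After iteration 6: k = 5, binary = 63
Loop ends.

Final answer: 63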